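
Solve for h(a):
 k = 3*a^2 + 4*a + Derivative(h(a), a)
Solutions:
 h(a) = C1 - a^3 - 2*a^2 + a*k


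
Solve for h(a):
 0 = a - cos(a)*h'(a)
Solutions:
 h(a) = C1 + Integral(a/cos(a), a)


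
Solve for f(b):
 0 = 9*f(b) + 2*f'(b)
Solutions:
 f(b) = C1*exp(-9*b/2)


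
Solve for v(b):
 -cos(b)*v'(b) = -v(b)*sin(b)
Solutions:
 v(b) = C1/cos(b)


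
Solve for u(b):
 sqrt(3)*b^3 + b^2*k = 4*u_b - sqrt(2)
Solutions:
 u(b) = C1 + sqrt(3)*b^4/16 + b^3*k/12 + sqrt(2)*b/4


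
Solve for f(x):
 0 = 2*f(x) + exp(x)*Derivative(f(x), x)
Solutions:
 f(x) = C1*exp(2*exp(-x))


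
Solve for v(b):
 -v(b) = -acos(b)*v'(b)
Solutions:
 v(b) = C1*exp(Integral(1/acos(b), b))


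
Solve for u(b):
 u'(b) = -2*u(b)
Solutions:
 u(b) = C1*exp(-2*b)


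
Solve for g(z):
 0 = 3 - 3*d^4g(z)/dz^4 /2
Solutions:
 g(z) = C1 + C2*z + C3*z^2 + C4*z^3 + z^4/12


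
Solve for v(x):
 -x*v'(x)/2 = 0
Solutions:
 v(x) = C1


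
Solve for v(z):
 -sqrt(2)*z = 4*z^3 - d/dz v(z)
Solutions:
 v(z) = C1 + z^4 + sqrt(2)*z^2/2


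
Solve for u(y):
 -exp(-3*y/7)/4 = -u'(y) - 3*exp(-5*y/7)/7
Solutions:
 u(y) = C1 - 7*exp(-3*y/7)/12 + 3*exp(-5*y/7)/5


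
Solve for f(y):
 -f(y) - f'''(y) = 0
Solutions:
 f(y) = C3*exp(-y) + (C1*sin(sqrt(3)*y/2) + C2*cos(sqrt(3)*y/2))*exp(y/2)


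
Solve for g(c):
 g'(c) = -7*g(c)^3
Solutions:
 g(c) = -sqrt(2)*sqrt(-1/(C1 - 7*c))/2
 g(c) = sqrt(2)*sqrt(-1/(C1 - 7*c))/2


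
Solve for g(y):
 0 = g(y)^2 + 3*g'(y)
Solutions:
 g(y) = 3/(C1 + y)


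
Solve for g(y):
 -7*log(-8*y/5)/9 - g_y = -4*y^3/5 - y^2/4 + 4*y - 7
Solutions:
 g(y) = C1 + y^4/5 + y^3/12 - 2*y^2 - 7*y*log(-y)/9 + 7*y*(-3*log(2) + log(5) + 10)/9


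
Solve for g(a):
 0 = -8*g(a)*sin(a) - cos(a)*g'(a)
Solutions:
 g(a) = C1*cos(a)^8


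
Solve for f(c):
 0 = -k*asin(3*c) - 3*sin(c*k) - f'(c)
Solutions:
 f(c) = C1 - k*(c*asin(3*c) + sqrt(1 - 9*c^2)/3) - 3*Piecewise((-cos(c*k)/k, Ne(k, 0)), (0, True))


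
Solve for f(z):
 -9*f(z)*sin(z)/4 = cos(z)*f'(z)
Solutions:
 f(z) = C1*cos(z)^(9/4)


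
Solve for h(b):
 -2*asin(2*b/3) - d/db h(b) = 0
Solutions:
 h(b) = C1 - 2*b*asin(2*b/3) - sqrt(9 - 4*b^2)


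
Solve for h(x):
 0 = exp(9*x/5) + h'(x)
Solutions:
 h(x) = C1 - 5*exp(9*x/5)/9


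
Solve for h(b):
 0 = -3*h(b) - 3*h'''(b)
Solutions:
 h(b) = C3*exp(-b) + (C1*sin(sqrt(3)*b/2) + C2*cos(sqrt(3)*b/2))*exp(b/2)


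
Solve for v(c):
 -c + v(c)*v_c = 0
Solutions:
 v(c) = -sqrt(C1 + c^2)
 v(c) = sqrt(C1 + c^2)


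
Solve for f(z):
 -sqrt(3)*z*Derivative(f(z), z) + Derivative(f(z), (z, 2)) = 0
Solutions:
 f(z) = C1 + C2*erfi(sqrt(2)*3^(1/4)*z/2)


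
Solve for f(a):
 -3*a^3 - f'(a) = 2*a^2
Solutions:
 f(a) = C1 - 3*a^4/4 - 2*a^3/3


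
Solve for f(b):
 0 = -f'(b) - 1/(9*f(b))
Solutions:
 f(b) = -sqrt(C1 - 2*b)/3
 f(b) = sqrt(C1 - 2*b)/3


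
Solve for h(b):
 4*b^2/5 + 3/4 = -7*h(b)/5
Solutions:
 h(b) = -4*b^2/7 - 15/28


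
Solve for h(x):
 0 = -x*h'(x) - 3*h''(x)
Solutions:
 h(x) = C1 + C2*erf(sqrt(6)*x/6)


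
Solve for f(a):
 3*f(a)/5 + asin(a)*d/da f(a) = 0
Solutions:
 f(a) = C1*exp(-3*Integral(1/asin(a), a)/5)


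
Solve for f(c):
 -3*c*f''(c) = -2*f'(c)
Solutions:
 f(c) = C1 + C2*c^(5/3)


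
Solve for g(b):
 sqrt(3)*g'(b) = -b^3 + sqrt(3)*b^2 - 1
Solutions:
 g(b) = C1 - sqrt(3)*b^4/12 + b^3/3 - sqrt(3)*b/3


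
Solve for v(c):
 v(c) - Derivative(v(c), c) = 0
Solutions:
 v(c) = C1*exp(c)


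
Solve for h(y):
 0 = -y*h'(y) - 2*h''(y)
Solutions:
 h(y) = C1 + C2*erf(y/2)


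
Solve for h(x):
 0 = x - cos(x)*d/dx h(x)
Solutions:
 h(x) = C1 + Integral(x/cos(x), x)


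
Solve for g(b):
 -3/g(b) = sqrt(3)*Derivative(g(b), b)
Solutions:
 g(b) = -sqrt(C1 - 2*sqrt(3)*b)
 g(b) = sqrt(C1 - 2*sqrt(3)*b)


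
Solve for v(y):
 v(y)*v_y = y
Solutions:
 v(y) = -sqrt(C1 + y^2)
 v(y) = sqrt(C1 + y^2)


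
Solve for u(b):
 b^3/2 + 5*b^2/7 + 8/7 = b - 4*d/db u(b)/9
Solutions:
 u(b) = C1 - 9*b^4/32 - 15*b^3/28 + 9*b^2/8 - 18*b/7


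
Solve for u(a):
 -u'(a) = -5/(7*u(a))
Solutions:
 u(a) = -sqrt(C1 + 70*a)/7
 u(a) = sqrt(C1 + 70*a)/7


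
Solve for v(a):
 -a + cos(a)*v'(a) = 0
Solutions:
 v(a) = C1 + Integral(a/cos(a), a)


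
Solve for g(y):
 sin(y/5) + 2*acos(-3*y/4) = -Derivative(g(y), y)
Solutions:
 g(y) = C1 - 2*y*acos(-3*y/4) - 2*sqrt(16 - 9*y^2)/3 + 5*cos(y/5)


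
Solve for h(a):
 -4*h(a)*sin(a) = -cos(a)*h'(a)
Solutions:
 h(a) = C1/cos(a)^4


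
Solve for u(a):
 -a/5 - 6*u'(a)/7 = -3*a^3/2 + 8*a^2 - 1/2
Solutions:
 u(a) = C1 + 7*a^4/16 - 28*a^3/9 - 7*a^2/60 + 7*a/12


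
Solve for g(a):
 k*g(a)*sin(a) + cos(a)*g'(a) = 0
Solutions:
 g(a) = C1*exp(k*log(cos(a)))


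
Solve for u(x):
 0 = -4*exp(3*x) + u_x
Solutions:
 u(x) = C1 + 4*exp(3*x)/3


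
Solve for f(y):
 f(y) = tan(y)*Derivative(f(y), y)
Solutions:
 f(y) = C1*sin(y)


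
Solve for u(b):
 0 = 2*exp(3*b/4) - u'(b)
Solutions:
 u(b) = C1 + 8*exp(3*b/4)/3


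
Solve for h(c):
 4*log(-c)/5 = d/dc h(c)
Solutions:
 h(c) = C1 + 4*c*log(-c)/5 - 4*c/5


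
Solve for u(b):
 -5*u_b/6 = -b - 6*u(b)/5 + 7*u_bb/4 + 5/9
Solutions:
 u(b) = C1*exp(b*(-25 + sqrt(8185))/105) + C2*exp(-b*(25 + sqrt(8185))/105) - 5*b/6 - 25/216


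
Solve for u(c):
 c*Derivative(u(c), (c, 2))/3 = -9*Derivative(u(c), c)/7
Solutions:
 u(c) = C1 + C2/c^(20/7)


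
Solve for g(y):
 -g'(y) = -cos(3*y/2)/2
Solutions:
 g(y) = C1 + sin(3*y/2)/3


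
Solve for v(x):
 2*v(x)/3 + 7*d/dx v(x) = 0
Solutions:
 v(x) = C1*exp(-2*x/21)


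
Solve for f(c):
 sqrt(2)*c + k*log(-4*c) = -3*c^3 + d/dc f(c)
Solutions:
 f(c) = C1 + 3*c^4/4 + sqrt(2)*c^2/2 + c*k*log(-c) + c*k*(-1 + 2*log(2))


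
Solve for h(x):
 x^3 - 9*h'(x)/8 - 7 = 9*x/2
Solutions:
 h(x) = C1 + 2*x^4/9 - 2*x^2 - 56*x/9


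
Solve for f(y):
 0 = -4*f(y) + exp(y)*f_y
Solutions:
 f(y) = C1*exp(-4*exp(-y))


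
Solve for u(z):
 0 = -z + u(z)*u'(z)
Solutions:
 u(z) = -sqrt(C1 + z^2)
 u(z) = sqrt(C1 + z^2)


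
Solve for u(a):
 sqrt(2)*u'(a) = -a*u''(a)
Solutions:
 u(a) = C1 + C2*a^(1 - sqrt(2))


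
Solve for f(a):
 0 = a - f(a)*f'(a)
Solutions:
 f(a) = -sqrt(C1 + a^2)
 f(a) = sqrt(C1 + a^2)


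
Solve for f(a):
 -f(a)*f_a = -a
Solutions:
 f(a) = -sqrt(C1 + a^2)
 f(a) = sqrt(C1 + a^2)


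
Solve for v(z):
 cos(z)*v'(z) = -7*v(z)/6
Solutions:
 v(z) = C1*(sin(z) - 1)^(7/12)/(sin(z) + 1)^(7/12)


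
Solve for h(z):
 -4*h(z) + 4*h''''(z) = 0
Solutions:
 h(z) = C1*exp(-z) + C2*exp(z) + C3*sin(z) + C4*cos(z)


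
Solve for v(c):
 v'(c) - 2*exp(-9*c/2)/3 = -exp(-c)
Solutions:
 v(c) = C1 + exp(-c) - 4*exp(-9*c/2)/27


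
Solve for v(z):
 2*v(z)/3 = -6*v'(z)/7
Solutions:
 v(z) = C1*exp(-7*z/9)


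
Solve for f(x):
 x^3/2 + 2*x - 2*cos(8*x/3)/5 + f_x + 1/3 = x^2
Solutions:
 f(x) = C1 - x^4/8 + x^3/3 - x^2 - x/3 + 3*sin(8*x/3)/20


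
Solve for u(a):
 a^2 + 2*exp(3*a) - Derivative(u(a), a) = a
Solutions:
 u(a) = C1 + a^3/3 - a^2/2 + 2*exp(3*a)/3


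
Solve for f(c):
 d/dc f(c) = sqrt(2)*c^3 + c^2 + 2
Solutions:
 f(c) = C1 + sqrt(2)*c^4/4 + c^3/3 + 2*c


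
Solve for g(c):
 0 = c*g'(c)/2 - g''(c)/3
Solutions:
 g(c) = C1 + C2*erfi(sqrt(3)*c/2)


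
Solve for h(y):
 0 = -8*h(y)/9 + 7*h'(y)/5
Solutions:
 h(y) = C1*exp(40*y/63)


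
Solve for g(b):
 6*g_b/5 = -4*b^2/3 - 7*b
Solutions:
 g(b) = C1 - 10*b^3/27 - 35*b^2/12


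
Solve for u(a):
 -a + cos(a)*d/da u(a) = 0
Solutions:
 u(a) = C1 + Integral(a/cos(a), a)


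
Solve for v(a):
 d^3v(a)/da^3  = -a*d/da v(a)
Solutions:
 v(a) = C1 + Integral(C2*airyai(-a) + C3*airybi(-a), a)


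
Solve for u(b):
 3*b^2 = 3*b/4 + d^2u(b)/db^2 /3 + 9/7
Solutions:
 u(b) = C1 + C2*b + 3*b^4/4 - 3*b^3/8 - 27*b^2/14


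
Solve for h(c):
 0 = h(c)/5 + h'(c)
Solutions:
 h(c) = C1*exp(-c/5)


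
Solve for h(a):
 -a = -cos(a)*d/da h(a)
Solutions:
 h(a) = C1 + Integral(a/cos(a), a)


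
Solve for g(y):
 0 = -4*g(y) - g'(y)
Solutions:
 g(y) = C1*exp(-4*y)


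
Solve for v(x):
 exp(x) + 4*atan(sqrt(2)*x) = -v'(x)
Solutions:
 v(x) = C1 - 4*x*atan(sqrt(2)*x) - exp(x) + sqrt(2)*log(2*x^2 + 1)


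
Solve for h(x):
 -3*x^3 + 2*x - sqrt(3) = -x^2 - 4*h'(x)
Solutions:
 h(x) = C1 + 3*x^4/16 - x^3/12 - x^2/4 + sqrt(3)*x/4


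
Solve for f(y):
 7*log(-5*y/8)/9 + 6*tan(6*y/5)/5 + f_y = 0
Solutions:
 f(y) = C1 - 7*y*log(-y)/9 - 7*y*log(5)/9 + 7*y/9 + 7*y*log(2)/3 + log(cos(6*y/5))


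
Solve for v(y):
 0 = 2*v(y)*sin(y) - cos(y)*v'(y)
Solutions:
 v(y) = C1/cos(y)^2


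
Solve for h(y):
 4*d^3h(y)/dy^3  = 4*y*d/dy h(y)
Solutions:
 h(y) = C1 + Integral(C2*airyai(y) + C3*airybi(y), y)


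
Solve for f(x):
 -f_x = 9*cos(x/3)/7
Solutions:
 f(x) = C1 - 27*sin(x/3)/7


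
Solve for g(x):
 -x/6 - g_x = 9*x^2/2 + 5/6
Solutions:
 g(x) = C1 - 3*x^3/2 - x^2/12 - 5*x/6


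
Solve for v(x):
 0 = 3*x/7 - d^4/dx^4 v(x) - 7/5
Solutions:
 v(x) = C1 + C2*x + C3*x^2 + C4*x^3 + x^5/280 - 7*x^4/120


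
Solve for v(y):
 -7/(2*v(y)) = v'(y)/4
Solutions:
 v(y) = -sqrt(C1 - 28*y)
 v(y) = sqrt(C1 - 28*y)


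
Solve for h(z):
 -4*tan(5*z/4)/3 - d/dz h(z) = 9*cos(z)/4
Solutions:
 h(z) = C1 + 16*log(cos(5*z/4))/15 - 9*sin(z)/4


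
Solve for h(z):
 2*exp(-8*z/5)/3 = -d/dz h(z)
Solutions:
 h(z) = C1 + 5*exp(-8*z/5)/12


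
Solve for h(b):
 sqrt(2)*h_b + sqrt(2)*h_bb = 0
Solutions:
 h(b) = C1 + C2*exp(-b)


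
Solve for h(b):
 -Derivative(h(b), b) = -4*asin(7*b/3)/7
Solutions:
 h(b) = C1 + 4*b*asin(7*b/3)/7 + 4*sqrt(9 - 49*b^2)/49


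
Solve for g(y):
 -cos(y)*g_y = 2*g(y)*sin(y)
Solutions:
 g(y) = C1*cos(y)^2


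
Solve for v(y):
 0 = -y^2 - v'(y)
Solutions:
 v(y) = C1 - y^3/3


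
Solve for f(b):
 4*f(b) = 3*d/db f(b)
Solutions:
 f(b) = C1*exp(4*b/3)


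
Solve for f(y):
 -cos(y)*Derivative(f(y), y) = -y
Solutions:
 f(y) = C1 + Integral(y/cos(y), y)


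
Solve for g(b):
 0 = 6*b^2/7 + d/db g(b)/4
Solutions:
 g(b) = C1 - 8*b^3/7


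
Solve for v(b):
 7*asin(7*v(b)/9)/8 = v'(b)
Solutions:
 Integral(1/asin(7*_y/9), (_y, v(b))) = C1 + 7*b/8


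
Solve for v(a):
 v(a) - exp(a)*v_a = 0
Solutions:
 v(a) = C1*exp(-exp(-a))


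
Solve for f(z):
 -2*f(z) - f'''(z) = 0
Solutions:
 f(z) = C3*exp(-2^(1/3)*z) + (C1*sin(2^(1/3)*sqrt(3)*z/2) + C2*cos(2^(1/3)*sqrt(3)*z/2))*exp(2^(1/3)*z/2)


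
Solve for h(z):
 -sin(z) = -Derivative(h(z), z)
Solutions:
 h(z) = C1 - cos(z)


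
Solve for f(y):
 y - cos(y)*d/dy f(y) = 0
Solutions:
 f(y) = C1 + Integral(y/cos(y), y)


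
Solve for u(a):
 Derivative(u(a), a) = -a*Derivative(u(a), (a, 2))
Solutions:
 u(a) = C1 + C2*log(a)


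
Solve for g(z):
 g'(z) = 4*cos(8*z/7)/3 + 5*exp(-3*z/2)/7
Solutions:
 g(z) = C1 + 7*sin(8*z/7)/6 - 10*exp(-3*z/2)/21


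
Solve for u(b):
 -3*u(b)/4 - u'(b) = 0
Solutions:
 u(b) = C1*exp(-3*b/4)


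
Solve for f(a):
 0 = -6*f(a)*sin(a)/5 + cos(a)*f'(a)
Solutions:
 f(a) = C1/cos(a)^(6/5)


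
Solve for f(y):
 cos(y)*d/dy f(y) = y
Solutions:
 f(y) = C1 + Integral(y/cos(y), y)


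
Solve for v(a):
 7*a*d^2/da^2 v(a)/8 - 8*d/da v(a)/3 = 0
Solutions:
 v(a) = C1 + C2*a^(85/21)


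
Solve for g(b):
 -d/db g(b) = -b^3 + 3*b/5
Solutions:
 g(b) = C1 + b^4/4 - 3*b^2/10


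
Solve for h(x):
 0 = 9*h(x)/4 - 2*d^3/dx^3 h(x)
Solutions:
 h(x) = C3*exp(3^(2/3)*x/2) + (C1*sin(3*3^(1/6)*x/4) + C2*cos(3*3^(1/6)*x/4))*exp(-3^(2/3)*x/4)


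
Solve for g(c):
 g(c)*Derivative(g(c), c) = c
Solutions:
 g(c) = -sqrt(C1 + c^2)
 g(c) = sqrt(C1 + c^2)


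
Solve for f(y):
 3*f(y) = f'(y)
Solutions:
 f(y) = C1*exp(3*y)


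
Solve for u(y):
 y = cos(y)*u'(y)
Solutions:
 u(y) = C1 + Integral(y/cos(y), y)


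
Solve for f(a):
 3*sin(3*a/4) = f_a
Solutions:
 f(a) = C1 - 4*cos(3*a/4)


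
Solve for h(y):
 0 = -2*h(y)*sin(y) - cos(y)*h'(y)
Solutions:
 h(y) = C1*cos(y)^2


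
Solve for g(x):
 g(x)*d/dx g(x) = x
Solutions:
 g(x) = -sqrt(C1 + x^2)
 g(x) = sqrt(C1 + x^2)


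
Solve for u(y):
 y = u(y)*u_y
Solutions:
 u(y) = -sqrt(C1 + y^2)
 u(y) = sqrt(C1 + y^2)


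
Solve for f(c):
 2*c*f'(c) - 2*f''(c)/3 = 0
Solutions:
 f(c) = C1 + C2*erfi(sqrt(6)*c/2)


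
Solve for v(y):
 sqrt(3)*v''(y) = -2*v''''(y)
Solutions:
 v(y) = C1 + C2*y + C3*sin(sqrt(2)*3^(1/4)*y/2) + C4*cos(sqrt(2)*3^(1/4)*y/2)


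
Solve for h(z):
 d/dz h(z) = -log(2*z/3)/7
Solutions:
 h(z) = C1 - z*log(z)/7 - z*log(2)/7 + z/7 + z*log(3)/7


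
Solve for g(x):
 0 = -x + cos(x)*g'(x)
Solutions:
 g(x) = C1 + Integral(x/cos(x), x)


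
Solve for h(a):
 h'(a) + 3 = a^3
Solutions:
 h(a) = C1 + a^4/4 - 3*a


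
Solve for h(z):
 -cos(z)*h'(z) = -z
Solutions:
 h(z) = C1 + Integral(z/cos(z), z)


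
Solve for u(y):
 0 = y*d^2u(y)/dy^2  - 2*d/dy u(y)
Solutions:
 u(y) = C1 + C2*y^3


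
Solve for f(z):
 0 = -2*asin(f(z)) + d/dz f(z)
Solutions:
 Integral(1/asin(_y), (_y, f(z))) = C1 + 2*z


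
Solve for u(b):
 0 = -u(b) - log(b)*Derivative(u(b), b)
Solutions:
 u(b) = C1*exp(-li(b))


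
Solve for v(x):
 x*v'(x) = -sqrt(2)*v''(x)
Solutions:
 v(x) = C1 + C2*erf(2^(1/4)*x/2)


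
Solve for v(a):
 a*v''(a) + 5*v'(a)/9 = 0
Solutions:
 v(a) = C1 + C2*a^(4/9)


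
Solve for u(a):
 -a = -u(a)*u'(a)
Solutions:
 u(a) = -sqrt(C1 + a^2)
 u(a) = sqrt(C1 + a^2)


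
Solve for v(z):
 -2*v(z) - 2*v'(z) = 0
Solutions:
 v(z) = C1*exp(-z)


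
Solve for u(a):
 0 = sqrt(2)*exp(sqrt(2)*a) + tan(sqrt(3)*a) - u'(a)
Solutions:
 u(a) = C1 + exp(sqrt(2)*a) - sqrt(3)*log(cos(sqrt(3)*a))/3


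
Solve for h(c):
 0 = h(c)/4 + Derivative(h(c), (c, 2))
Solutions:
 h(c) = C1*sin(c/2) + C2*cos(c/2)


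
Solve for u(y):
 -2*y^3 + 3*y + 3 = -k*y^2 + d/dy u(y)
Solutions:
 u(y) = C1 + k*y^3/3 - y^4/2 + 3*y^2/2 + 3*y


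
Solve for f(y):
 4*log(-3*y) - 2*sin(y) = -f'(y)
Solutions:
 f(y) = C1 - 4*y*log(-y) - 4*y*log(3) + 4*y - 2*cos(y)


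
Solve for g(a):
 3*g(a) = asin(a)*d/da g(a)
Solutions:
 g(a) = C1*exp(3*Integral(1/asin(a), a))


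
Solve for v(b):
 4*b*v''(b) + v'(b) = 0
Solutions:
 v(b) = C1 + C2*b^(3/4)


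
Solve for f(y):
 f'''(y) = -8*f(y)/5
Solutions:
 f(y) = C3*exp(-2*5^(2/3)*y/5) + (C1*sin(sqrt(3)*5^(2/3)*y/5) + C2*cos(sqrt(3)*5^(2/3)*y/5))*exp(5^(2/3)*y/5)


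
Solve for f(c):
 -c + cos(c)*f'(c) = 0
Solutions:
 f(c) = C1 + Integral(c/cos(c), c)


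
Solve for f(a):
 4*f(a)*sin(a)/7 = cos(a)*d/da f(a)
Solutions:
 f(a) = C1/cos(a)^(4/7)


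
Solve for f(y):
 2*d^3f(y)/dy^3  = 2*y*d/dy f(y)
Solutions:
 f(y) = C1 + Integral(C2*airyai(y) + C3*airybi(y), y)


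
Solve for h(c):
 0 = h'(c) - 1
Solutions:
 h(c) = C1 + c


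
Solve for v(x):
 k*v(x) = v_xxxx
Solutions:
 v(x) = C1*exp(-k^(1/4)*x) + C2*exp(k^(1/4)*x) + C3*exp(-I*k^(1/4)*x) + C4*exp(I*k^(1/4)*x)


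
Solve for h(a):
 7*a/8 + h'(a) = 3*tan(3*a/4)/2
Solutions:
 h(a) = C1 - 7*a^2/16 - 2*log(cos(3*a/4))


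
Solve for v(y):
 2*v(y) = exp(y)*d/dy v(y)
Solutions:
 v(y) = C1*exp(-2*exp(-y))


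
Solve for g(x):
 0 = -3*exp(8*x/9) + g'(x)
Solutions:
 g(x) = C1 + 27*exp(8*x/9)/8


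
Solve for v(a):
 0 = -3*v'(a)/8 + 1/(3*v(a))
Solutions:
 v(a) = -sqrt(C1 + 16*a)/3
 v(a) = sqrt(C1 + 16*a)/3


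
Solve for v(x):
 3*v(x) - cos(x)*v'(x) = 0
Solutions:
 v(x) = C1*(sin(x) + 1)^(3/2)/(sin(x) - 1)^(3/2)


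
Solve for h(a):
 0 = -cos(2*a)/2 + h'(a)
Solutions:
 h(a) = C1 + sin(2*a)/4


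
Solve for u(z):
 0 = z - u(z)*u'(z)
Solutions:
 u(z) = -sqrt(C1 + z^2)
 u(z) = sqrt(C1 + z^2)


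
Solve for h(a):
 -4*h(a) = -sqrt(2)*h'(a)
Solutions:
 h(a) = C1*exp(2*sqrt(2)*a)


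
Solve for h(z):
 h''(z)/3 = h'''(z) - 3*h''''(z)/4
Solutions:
 h(z) = C1 + C4*exp(2*z/3) + z*(C2 + C3*exp(z)^(2/3))


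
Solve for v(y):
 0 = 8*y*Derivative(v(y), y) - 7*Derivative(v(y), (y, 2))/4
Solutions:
 v(y) = C1 + C2*erfi(4*sqrt(7)*y/7)


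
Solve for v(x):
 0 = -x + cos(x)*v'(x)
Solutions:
 v(x) = C1 + Integral(x/cos(x), x)


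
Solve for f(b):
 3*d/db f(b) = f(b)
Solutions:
 f(b) = C1*exp(b/3)


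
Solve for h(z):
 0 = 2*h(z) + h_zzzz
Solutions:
 h(z) = (C1*sin(2^(3/4)*z/2) + C2*cos(2^(3/4)*z/2))*exp(-2^(3/4)*z/2) + (C3*sin(2^(3/4)*z/2) + C4*cos(2^(3/4)*z/2))*exp(2^(3/4)*z/2)


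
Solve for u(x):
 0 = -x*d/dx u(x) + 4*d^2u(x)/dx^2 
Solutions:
 u(x) = C1 + C2*erfi(sqrt(2)*x/4)


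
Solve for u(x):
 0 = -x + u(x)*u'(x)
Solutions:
 u(x) = -sqrt(C1 + x^2)
 u(x) = sqrt(C1 + x^2)


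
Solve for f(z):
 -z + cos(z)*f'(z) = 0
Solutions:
 f(z) = C1 + Integral(z/cos(z), z)


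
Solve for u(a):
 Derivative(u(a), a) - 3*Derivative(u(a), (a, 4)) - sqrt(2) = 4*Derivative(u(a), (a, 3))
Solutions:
 u(a) = C1 + C2*exp(-a) + C3*exp(a*(-1 + sqrt(13))/6) + C4*exp(-a*(1 + sqrt(13))/6) + sqrt(2)*a


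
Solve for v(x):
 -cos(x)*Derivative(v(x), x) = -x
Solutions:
 v(x) = C1 + Integral(x/cos(x), x)


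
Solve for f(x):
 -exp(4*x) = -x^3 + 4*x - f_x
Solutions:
 f(x) = C1 - x^4/4 + 2*x^2 + exp(4*x)/4


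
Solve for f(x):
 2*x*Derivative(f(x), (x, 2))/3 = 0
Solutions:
 f(x) = C1 + C2*x


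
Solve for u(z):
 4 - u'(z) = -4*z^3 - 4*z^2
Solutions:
 u(z) = C1 + z^4 + 4*z^3/3 + 4*z


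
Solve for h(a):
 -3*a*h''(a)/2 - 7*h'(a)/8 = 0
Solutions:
 h(a) = C1 + C2*a^(5/12)


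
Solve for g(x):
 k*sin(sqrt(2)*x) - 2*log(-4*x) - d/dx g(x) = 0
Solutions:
 g(x) = C1 - sqrt(2)*k*cos(sqrt(2)*x)/2 - 2*x*log(-x) - 4*x*log(2) + 2*x


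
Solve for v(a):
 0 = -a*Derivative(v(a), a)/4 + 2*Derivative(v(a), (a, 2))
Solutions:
 v(a) = C1 + C2*erfi(a/4)


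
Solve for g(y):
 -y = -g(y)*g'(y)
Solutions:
 g(y) = -sqrt(C1 + y^2)
 g(y) = sqrt(C1 + y^2)


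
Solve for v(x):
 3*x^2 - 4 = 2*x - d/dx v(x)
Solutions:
 v(x) = C1 - x^3 + x^2 + 4*x


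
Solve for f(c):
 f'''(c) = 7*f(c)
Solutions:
 f(c) = C3*exp(7^(1/3)*c) + (C1*sin(sqrt(3)*7^(1/3)*c/2) + C2*cos(sqrt(3)*7^(1/3)*c/2))*exp(-7^(1/3)*c/2)


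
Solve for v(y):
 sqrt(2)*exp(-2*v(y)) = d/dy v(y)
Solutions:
 v(y) = log(-sqrt(C1 + 2*sqrt(2)*y))
 v(y) = log(C1 + 2*sqrt(2)*y)/2


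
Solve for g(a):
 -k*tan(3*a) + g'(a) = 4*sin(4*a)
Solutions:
 g(a) = C1 - k*log(cos(3*a))/3 - cos(4*a)


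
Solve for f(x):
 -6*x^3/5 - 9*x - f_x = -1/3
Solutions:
 f(x) = C1 - 3*x^4/10 - 9*x^2/2 + x/3


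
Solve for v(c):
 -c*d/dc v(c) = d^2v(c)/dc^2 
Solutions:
 v(c) = C1 + C2*erf(sqrt(2)*c/2)


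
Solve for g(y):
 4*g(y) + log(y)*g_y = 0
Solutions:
 g(y) = C1*exp(-4*li(y))


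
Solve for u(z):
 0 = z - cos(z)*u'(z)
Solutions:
 u(z) = C1 + Integral(z/cos(z), z)


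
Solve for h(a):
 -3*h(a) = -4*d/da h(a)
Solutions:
 h(a) = C1*exp(3*a/4)


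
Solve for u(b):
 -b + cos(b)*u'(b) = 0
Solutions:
 u(b) = C1 + Integral(b/cos(b), b)


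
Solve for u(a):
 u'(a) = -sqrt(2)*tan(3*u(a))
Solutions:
 u(a) = -asin(C1*exp(-3*sqrt(2)*a))/3 + pi/3
 u(a) = asin(C1*exp(-3*sqrt(2)*a))/3


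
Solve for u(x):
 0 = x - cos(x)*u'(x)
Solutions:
 u(x) = C1 + Integral(x/cos(x), x)


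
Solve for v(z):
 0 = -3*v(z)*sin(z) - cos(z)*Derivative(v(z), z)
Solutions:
 v(z) = C1*cos(z)^3


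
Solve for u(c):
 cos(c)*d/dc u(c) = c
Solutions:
 u(c) = C1 + Integral(c/cos(c), c)


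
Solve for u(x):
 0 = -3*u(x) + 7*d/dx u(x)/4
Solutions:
 u(x) = C1*exp(12*x/7)


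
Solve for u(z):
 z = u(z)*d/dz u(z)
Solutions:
 u(z) = -sqrt(C1 + z^2)
 u(z) = sqrt(C1 + z^2)


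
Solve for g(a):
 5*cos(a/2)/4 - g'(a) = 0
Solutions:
 g(a) = C1 + 5*sin(a/2)/2


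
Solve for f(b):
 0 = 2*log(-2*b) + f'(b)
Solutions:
 f(b) = C1 - 2*b*log(-b) + 2*b*(1 - log(2))


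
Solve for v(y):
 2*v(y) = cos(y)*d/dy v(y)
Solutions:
 v(y) = C1*(sin(y) + 1)/(sin(y) - 1)


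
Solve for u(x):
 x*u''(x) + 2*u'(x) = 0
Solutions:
 u(x) = C1 + C2/x


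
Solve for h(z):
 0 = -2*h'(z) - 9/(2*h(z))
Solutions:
 h(z) = -sqrt(C1 - 18*z)/2
 h(z) = sqrt(C1 - 18*z)/2


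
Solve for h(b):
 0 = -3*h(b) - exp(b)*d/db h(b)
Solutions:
 h(b) = C1*exp(3*exp(-b))


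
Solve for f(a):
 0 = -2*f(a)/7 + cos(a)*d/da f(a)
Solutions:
 f(a) = C1*(sin(a) + 1)^(1/7)/(sin(a) - 1)^(1/7)


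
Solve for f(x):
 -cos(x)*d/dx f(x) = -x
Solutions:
 f(x) = C1 + Integral(x/cos(x), x)


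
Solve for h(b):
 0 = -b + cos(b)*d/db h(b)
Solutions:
 h(b) = C1 + Integral(b/cos(b), b)


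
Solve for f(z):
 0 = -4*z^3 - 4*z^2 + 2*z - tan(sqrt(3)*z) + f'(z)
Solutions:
 f(z) = C1 + z^4 + 4*z^3/3 - z^2 - sqrt(3)*log(cos(sqrt(3)*z))/3


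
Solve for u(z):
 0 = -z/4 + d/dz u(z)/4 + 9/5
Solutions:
 u(z) = C1 + z^2/2 - 36*z/5


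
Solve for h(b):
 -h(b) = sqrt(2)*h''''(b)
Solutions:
 h(b) = (C1*sin(2^(3/8)*b/2) + C2*cos(2^(3/8)*b/2))*exp(-2^(3/8)*b/2) + (C3*sin(2^(3/8)*b/2) + C4*cos(2^(3/8)*b/2))*exp(2^(3/8)*b/2)


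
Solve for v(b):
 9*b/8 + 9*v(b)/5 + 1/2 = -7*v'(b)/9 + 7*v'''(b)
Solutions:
 v(b) = C1*exp(-b*(70*630^(1/3)/(sqrt(4768269) + 2187)^(1/3) + 14700^(1/3)*(sqrt(4768269) + 2187)^(1/3))/1260)*sin(3^(1/6)*70^(1/3)*b*(-3^(2/3)*70^(1/3)*(sqrt(4768269) + 2187)^(1/3) + 210/(sqrt(4768269) + 2187)^(1/3))/1260) + C2*exp(-b*(70*630^(1/3)/(sqrt(4768269) + 2187)^(1/3) + 14700^(1/3)*(sqrt(4768269) + 2187)^(1/3))/1260)*cos(3^(1/6)*70^(1/3)*b*(-3^(2/3)*70^(1/3)*(sqrt(4768269) + 2187)^(1/3) + 210/(sqrt(4768269) + 2187)^(1/3))/1260) + C3*exp(b*(70*630^(1/3)/(sqrt(4768269) + 2187)^(1/3) + 14700^(1/3)*(sqrt(4768269) + 2187)^(1/3))/630) - 5*b/8 - 5/648


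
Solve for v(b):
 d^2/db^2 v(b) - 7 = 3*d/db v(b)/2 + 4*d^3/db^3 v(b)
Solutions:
 v(b) = C1 - 14*b/3 + (C2*sin(sqrt(23)*b/8) + C3*cos(sqrt(23)*b/8))*exp(b/8)


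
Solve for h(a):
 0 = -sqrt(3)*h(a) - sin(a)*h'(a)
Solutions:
 h(a) = C1*(cos(a) + 1)^(sqrt(3)/2)/(cos(a) - 1)^(sqrt(3)/2)


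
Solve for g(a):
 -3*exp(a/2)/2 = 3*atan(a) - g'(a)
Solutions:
 g(a) = C1 + 3*a*atan(a) + 3*exp(a/2) - 3*log(a^2 + 1)/2


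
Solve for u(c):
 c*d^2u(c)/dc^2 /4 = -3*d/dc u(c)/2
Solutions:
 u(c) = C1 + C2/c^5


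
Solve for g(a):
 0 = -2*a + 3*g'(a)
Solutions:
 g(a) = C1 + a^2/3


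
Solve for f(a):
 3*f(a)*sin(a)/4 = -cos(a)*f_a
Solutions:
 f(a) = C1*cos(a)^(3/4)


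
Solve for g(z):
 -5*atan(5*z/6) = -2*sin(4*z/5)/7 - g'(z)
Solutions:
 g(z) = C1 + 5*z*atan(5*z/6) - 3*log(25*z^2 + 36) + 5*cos(4*z/5)/14


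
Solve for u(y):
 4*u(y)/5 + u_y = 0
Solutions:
 u(y) = C1*exp(-4*y/5)


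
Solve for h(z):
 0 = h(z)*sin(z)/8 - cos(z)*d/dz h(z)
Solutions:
 h(z) = C1/cos(z)^(1/8)


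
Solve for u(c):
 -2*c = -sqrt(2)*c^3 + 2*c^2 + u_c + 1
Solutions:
 u(c) = C1 + sqrt(2)*c^4/4 - 2*c^3/3 - c^2 - c


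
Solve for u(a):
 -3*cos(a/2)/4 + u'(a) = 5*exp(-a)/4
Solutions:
 u(a) = C1 + 3*sin(a/2)/2 - 5*exp(-a)/4


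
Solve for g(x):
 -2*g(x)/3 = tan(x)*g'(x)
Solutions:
 g(x) = C1/sin(x)^(2/3)


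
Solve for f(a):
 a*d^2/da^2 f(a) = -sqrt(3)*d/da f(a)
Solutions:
 f(a) = C1 + C2*a^(1 - sqrt(3))


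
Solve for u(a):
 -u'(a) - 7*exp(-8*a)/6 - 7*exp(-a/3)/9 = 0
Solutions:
 u(a) = C1 + 7*exp(-8*a)/48 + 7*exp(-a/3)/3


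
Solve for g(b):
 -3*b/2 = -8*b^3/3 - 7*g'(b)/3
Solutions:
 g(b) = C1 - 2*b^4/7 + 9*b^2/28


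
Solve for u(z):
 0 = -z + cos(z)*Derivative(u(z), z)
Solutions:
 u(z) = C1 + Integral(z/cos(z), z)


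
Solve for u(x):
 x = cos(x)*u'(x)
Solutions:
 u(x) = C1 + Integral(x/cos(x), x)


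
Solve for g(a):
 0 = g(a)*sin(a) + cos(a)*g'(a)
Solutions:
 g(a) = C1*cos(a)


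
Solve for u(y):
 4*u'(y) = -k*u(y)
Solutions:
 u(y) = C1*exp(-k*y/4)


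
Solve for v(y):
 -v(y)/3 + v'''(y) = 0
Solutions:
 v(y) = C3*exp(3^(2/3)*y/3) + (C1*sin(3^(1/6)*y/2) + C2*cos(3^(1/6)*y/2))*exp(-3^(2/3)*y/6)


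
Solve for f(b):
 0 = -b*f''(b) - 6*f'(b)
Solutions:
 f(b) = C1 + C2/b^5


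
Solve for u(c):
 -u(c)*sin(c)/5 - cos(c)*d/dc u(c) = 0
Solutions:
 u(c) = C1*cos(c)^(1/5)


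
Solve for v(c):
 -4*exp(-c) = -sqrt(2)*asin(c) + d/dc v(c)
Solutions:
 v(c) = C1 + sqrt(2)*c*asin(c) + sqrt(2)*sqrt(1 - c^2) + 4*exp(-c)


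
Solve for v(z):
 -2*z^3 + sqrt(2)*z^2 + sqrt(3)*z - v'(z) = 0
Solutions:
 v(z) = C1 - z^4/2 + sqrt(2)*z^3/3 + sqrt(3)*z^2/2


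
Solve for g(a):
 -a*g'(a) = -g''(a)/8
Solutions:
 g(a) = C1 + C2*erfi(2*a)


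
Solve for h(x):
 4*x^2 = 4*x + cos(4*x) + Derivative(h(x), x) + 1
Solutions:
 h(x) = C1 + 4*x^3/3 - 2*x^2 - x - sin(4*x)/4


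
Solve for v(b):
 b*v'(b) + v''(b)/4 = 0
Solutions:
 v(b) = C1 + C2*erf(sqrt(2)*b)


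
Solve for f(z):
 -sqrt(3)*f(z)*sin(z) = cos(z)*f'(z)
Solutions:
 f(z) = C1*cos(z)^(sqrt(3))


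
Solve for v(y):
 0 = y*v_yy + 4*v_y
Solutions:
 v(y) = C1 + C2/y^3


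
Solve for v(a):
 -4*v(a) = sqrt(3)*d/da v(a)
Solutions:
 v(a) = C1*exp(-4*sqrt(3)*a/3)


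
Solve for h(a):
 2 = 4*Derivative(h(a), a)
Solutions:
 h(a) = C1 + a/2


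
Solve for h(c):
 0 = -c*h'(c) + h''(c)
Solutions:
 h(c) = C1 + C2*erfi(sqrt(2)*c/2)


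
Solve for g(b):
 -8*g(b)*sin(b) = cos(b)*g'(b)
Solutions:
 g(b) = C1*cos(b)^8


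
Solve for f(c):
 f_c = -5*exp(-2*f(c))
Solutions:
 f(c) = log(-sqrt(C1 - 10*c))
 f(c) = log(C1 - 10*c)/2


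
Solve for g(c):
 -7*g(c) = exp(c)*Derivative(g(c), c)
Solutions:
 g(c) = C1*exp(7*exp(-c))


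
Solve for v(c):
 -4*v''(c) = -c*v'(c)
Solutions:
 v(c) = C1 + C2*erfi(sqrt(2)*c/4)


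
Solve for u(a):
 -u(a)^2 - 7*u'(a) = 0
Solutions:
 u(a) = 7/(C1 + a)


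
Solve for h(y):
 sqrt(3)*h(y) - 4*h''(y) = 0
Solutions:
 h(y) = C1*exp(-3^(1/4)*y/2) + C2*exp(3^(1/4)*y/2)


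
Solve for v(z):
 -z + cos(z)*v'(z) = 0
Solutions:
 v(z) = C1 + Integral(z/cos(z), z)


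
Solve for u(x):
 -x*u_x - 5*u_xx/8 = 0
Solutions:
 u(x) = C1 + C2*erf(2*sqrt(5)*x/5)


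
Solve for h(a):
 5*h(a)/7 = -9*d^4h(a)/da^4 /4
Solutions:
 h(a) = (C1*sin(sqrt(3)*5^(1/4)*7^(3/4)*a/21) + C2*cos(sqrt(3)*5^(1/4)*7^(3/4)*a/21))*exp(-sqrt(3)*5^(1/4)*7^(3/4)*a/21) + (C3*sin(sqrt(3)*5^(1/4)*7^(3/4)*a/21) + C4*cos(sqrt(3)*5^(1/4)*7^(3/4)*a/21))*exp(sqrt(3)*5^(1/4)*7^(3/4)*a/21)


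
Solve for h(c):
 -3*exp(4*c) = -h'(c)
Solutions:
 h(c) = C1 + 3*exp(4*c)/4


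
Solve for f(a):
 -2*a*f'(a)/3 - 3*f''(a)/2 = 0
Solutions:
 f(a) = C1 + C2*erf(sqrt(2)*a/3)


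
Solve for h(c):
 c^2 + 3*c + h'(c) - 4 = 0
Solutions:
 h(c) = C1 - c^3/3 - 3*c^2/2 + 4*c


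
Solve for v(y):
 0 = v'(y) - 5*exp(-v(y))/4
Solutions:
 v(y) = log(C1 + 5*y/4)


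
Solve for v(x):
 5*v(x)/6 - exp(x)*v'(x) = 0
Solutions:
 v(x) = C1*exp(-5*exp(-x)/6)


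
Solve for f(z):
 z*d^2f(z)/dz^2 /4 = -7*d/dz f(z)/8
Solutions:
 f(z) = C1 + C2/z^(5/2)


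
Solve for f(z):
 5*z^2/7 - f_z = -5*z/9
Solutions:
 f(z) = C1 + 5*z^3/21 + 5*z^2/18


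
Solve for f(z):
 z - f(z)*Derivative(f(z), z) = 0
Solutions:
 f(z) = -sqrt(C1 + z^2)
 f(z) = sqrt(C1 + z^2)


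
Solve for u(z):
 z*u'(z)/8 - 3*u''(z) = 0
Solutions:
 u(z) = C1 + C2*erfi(sqrt(3)*z/12)


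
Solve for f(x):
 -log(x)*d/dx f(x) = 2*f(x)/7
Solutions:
 f(x) = C1*exp(-2*li(x)/7)


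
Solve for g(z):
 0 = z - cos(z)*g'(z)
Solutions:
 g(z) = C1 + Integral(z/cos(z), z)


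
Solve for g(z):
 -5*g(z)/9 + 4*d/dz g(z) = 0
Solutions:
 g(z) = C1*exp(5*z/36)


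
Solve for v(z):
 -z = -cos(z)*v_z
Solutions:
 v(z) = C1 + Integral(z/cos(z), z)


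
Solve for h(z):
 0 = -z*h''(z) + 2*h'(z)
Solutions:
 h(z) = C1 + C2*z^3


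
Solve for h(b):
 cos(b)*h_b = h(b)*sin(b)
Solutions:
 h(b) = C1/cos(b)


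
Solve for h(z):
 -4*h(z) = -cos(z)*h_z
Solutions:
 h(z) = C1*(sin(z)^2 + 2*sin(z) + 1)/(sin(z)^2 - 2*sin(z) + 1)


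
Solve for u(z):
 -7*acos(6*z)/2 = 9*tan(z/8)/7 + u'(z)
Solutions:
 u(z) = C1 - 7*z*acos(6*z)/2 + 7*sqrt(1 - 36*z^2)/12 + 72*log(cos(z/8))/7


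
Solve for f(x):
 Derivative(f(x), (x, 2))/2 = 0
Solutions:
 f(x) = C1 + C2*x


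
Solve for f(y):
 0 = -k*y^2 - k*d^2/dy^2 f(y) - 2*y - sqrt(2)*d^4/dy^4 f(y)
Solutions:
 f(y) = C1 + C2*y + C3*exp(-2^(3/4)*y*sqrt(-k)/2) + C4*exp(2^(3/4)*y*sqrt(-k)/2) - y^4/12 - y^3/(3*k) + sqrt(2)*y^2/k


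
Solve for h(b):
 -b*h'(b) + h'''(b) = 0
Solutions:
 h(b) = C1 + Integral(C2*airyai(b) + C3*airybi(b), b)


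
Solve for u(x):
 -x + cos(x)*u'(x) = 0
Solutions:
 u(x) = C1 + Integral(x/cos(x), x)


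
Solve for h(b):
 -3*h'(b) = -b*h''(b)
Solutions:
 h(b) = C1 + C2*b^4


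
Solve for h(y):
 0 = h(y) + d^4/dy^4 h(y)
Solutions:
 h(y) = (C1*sin(sqrt(2)*y/2) + C2*cos(sqrt(2)*y/2))*exp(-sqrt(2)*y/2) + (C3*sin(sqrt(2)*y/2) + C4*cos(sqrt(2)*y/2))*exp(sqrt(2)*y/2)


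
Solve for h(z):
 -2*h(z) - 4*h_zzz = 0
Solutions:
 h(z) = C3*exp(-2^(2/3)*z/2) + (C1*sin(2^(2/3)*sqrt(3)*z/4) + C2*cos(2^(2/3)*sqrt(3)*z/4))*exp(2^(2/3)*z/4)


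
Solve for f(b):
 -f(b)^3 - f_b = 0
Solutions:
 f(b) = -sqrt(2)*sqrt(-1/(C1 - b))/2
 f(b) = sqrt(2)*sqrt(-1/(C1 - b))/2


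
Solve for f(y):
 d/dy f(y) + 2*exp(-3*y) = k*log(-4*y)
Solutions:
 f(y) = C1 + k*y*log(-y) + k*y*(-1 + 2*log(2)) + 2*exp(-3*y)/3


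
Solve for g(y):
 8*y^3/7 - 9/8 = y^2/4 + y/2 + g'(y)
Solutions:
 g(y) = C1 + 2*y^4/7 - y^3/12 - y^2/4 - 9*y/8


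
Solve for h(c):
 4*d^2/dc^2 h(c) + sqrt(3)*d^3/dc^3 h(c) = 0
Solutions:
 h(c) = C1 + C2*c + C3*exp(-4*sqrt(3)*c/3)


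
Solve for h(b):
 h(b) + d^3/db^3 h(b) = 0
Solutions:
 h(b) = C3*exp(-b) + (C1*sin(sqrt(3)*b/2) + C2*cos(sqrt(3)*b/2))*exp(b/2)


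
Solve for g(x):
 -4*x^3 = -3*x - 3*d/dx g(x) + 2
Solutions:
 g(x) = C1 + x^4/3 - x^2/2 + 2*x/3


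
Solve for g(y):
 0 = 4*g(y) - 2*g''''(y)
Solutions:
 g(y) = C1*exp(-2^(1/4)*y) + C2*exp(2^(1/4)*y) + C3*sin(2^(1/4)*y) + C4*cos(2^(1/4)*y)


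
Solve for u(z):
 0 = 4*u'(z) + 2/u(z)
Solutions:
 u(z) = -sqrt(C1 - z)
 u(z) = sqrt(C1 - z)


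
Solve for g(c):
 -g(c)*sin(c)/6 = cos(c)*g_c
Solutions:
 g(c) = C1*cos(c)^(1/6)


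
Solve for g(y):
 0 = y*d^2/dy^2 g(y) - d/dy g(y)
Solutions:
 g(y) = C1 + C2*y^2


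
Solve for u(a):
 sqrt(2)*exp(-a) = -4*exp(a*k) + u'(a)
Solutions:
 u(a) = C1 - sqrt(2)*exp(-a) + 4*exp(a*k)/k


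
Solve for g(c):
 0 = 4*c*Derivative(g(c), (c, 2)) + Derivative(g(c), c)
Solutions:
 g(c) = C1 + C2*c^(3/4)


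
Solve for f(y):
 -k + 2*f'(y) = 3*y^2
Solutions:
 f(y) = C1 + k*y/2 + y^3/2


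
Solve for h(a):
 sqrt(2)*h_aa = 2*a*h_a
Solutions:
 h(a) = C1 + C2*erfi(2^(3/4)*a/2)


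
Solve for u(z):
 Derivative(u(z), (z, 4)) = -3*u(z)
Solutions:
 u(z) = (C1*sin(sqrt(2)*3^(1/4)*z/2) + C2*cos(sqrt(2)*3^(1/4)*z/2))*exp(-sqrt(2)*3^(1/4)*z/2) + (C3*sin(sqrt(2)*3^(1/4)*z/2) + C4*cos(sqrt(2)*3^(1/4)*z/2))*exp(sqrt(2)*3^(1/4)*z/2)


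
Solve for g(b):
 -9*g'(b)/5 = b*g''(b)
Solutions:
 g(b) = C1 + C2/b^(4/5)


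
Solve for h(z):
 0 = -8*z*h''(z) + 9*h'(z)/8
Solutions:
 h(z) = C1 + C2*z^(73/64)


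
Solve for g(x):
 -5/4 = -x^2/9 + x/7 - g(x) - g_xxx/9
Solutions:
 g(x) = C3*exp(-3^(2/3)*x) - x^2/9 + x/7 + (C1*sin(3*3^(1/6)*x/2) + C2*cos(3*3^(1/6)*x/2))*exp(3^(2/3)*x/2) + 5/4


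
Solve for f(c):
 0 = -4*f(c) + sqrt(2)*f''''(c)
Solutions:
 f(c) = C1*exp(-2^(3/8)*c) + C2*exp(2^(3/8)*c) + C3*sin(2^(3/8)*c) + C4*cos(2^(3/8)*c)


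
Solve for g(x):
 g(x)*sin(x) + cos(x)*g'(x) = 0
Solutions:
 g(x) = C1*cos(x)


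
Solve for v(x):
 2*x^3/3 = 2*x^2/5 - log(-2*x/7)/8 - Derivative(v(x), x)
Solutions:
 v(x) = C1 - x^4/6 + 2*x^3/15 - x*log(-x)/8 + x*(-log(2) + 1 + log(7))/8


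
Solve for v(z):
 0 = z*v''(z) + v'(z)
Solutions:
 v(z) = C1 + C2*log(z)


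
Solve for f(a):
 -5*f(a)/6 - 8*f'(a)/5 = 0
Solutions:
 f(a) = C1*exp(-25*a/48)


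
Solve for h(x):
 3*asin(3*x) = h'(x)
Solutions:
 h(x) = C1 + 3*x*asin(3*x) + sqrt(1 - 9*x^2)


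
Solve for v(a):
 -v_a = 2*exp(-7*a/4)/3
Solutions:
 v(a) = C1 + 8*exp(-7*a/4)/21


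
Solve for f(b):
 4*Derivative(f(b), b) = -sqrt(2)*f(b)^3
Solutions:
 f(b) = -sqrt(2)*sqrt(-1/(C1 - sqrt(2)*b))
 f(b) = sqrt(2)*sqrt(-1/(C1 - sqrt(2)*b))


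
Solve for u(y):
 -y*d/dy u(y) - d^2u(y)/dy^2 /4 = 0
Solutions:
 u(y) = C1 + C2*erf(sqrt(2)*y)


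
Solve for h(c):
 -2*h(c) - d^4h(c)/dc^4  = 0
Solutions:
 h(c) = (C1*sin(2^(3/4)*c/2) + C2*cos(2^(3/4)*c/2))*exp(-2^(3/4)*c/2) + (C3*sin(2^(3/4)*c/2) + C4*cos(2^(3/4)*c/2))*exp(2^(3/4)*c/2)


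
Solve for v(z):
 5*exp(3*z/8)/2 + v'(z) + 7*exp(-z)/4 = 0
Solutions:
 v(z) = C1 - 20*exp(3*z/8)/3 + 7*exp(-z)/4


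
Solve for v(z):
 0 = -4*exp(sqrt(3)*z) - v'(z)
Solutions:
 v(z) = C1 - 4*sqrt(3)*exp(sqrt(3)*z)/3


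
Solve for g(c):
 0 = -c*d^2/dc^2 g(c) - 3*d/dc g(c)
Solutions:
 g(c) = C1 + C2/c^2


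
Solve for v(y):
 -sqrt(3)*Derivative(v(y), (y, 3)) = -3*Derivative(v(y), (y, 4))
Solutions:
 v(y) = C1 + C2*y + C3*y^2 + C4*exp(sqrt(3)*y/3)


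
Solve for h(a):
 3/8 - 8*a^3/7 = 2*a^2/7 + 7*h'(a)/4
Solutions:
 h(a) = C1 - 8*a^4/49 - 8*a^3/147 + 3*a/14


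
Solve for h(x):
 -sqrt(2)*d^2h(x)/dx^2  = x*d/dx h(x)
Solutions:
 h(x) = C1 + C2*erf(2^(1/4)*x/2)


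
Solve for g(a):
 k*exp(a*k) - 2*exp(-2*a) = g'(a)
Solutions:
 g(a) = C1 + exp(a*k) + exp(-2*a)


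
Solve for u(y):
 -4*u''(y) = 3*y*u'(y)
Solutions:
 u(y) = C1 + C2*erf(sqrt(6)*y/4)


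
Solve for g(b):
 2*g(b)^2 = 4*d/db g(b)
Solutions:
 g(b) = -2/(C1 + b)


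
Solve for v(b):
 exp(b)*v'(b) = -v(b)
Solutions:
 v(b) = C1*exp(exp(-b))


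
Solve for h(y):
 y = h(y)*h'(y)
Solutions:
 h(y) = -sqrt(C1 + y^2)
 h(y) = sqrt(C1 + y^2)


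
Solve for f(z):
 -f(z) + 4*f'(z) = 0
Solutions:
 f(z) = C1*exp(z/4)


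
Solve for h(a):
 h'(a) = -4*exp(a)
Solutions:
 h(a) = C1 - 4*exp(a)


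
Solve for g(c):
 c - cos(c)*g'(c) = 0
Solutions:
 g(c) = C1 + Integral(c/cos(c), c)


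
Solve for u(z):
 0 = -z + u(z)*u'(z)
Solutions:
 u(z) = -sqrt(C1 + z^2)
 u(z) = sqrt(C1 + z^2)


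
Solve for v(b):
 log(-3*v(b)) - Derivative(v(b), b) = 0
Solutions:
 -Integral(1/(log(-_y) + log(3)), (_y, v(b))) = C1 - b


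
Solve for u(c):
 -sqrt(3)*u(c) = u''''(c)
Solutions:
 u(c) = (C1*sin(sqrt(2)*3^(1/8)*c/2) + C2*cos(sqrt(2)*3^(1/8)*c/2))*exp(-sqrt(2)*3^(1/8)*c/2) + (C3*sin(sqrt(2)*3^(1/8)*c/2) + C4*cos(sqrt(2)*3^(1/8)*c/2))*exp(sqrt(2)*3^(1/8)*c/2)


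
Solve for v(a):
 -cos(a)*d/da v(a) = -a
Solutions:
 v(a) = C1 + Integral(a/cos(a), a)


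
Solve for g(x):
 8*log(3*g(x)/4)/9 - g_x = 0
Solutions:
 9*Integral(1/(-log(_y) - log(3) + 2*log(2)), (_y, g(x)))/8 = C1 - x


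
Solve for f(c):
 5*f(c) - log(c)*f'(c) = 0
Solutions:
 f(c) = C1*exp(5*li(c))


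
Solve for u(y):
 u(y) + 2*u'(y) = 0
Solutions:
 u(y) = C1*exp(-y/2)


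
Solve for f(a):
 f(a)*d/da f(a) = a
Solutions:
 f(a) = -sqrt(C1 + a^2)
 f(a) = sqrt(C1 + a^2)


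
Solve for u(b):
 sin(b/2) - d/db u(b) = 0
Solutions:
 u(b) = C1 - 2*cos(b/2)


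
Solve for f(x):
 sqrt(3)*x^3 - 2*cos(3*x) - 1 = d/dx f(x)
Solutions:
 f(x) = C1 + sqrt(3)*x^4/4 - x - 2*sin(3*x)/3


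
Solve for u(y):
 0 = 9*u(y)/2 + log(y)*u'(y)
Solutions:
 u(y) = C1*exp(-9*li(y)/2)


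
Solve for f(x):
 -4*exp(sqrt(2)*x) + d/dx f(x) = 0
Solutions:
 f(x) = C1 + 2*sqrt(2)*exp(sqrt(2)*x)


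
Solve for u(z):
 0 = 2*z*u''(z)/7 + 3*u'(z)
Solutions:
 u(z) = C1 + C2/z^(19/2)


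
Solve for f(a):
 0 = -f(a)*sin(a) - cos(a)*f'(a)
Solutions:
 f(a) = C1*cos(a)


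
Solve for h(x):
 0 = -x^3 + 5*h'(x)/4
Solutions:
 h(x) = C1 + x^4/5


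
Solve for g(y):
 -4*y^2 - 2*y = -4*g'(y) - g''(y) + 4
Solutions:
 g(y) = C1 + C2*exp(-4*y) + y^3/3 + y


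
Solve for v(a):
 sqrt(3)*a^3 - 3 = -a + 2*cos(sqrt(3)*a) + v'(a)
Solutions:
 v(a) = C1 + sqrt(3)*a^4/4 + a^2/2 - 3*a - 2*sqrt(3)*sin(sqrt(3)*a)/3


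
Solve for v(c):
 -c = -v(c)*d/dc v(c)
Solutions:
 v(c) = -sqrt(C1 + c^2)
 v(c) = sqrt(C1 + c^2)


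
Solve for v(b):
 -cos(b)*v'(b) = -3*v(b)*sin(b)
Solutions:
 v(b) = C1/cos(b)^3


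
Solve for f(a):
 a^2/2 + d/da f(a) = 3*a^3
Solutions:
 f(a) = C1 + 3*a^4/4 - a^3/6


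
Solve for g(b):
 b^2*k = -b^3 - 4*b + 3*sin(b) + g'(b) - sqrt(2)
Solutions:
 g(b) = C1 + b^4/4 + b^3*k/3 + 2*b^2 + sqrt(2)*b + 3*cos(b)


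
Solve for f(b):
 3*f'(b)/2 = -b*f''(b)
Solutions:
 f(b) = C1 + C2/sqrt(b)


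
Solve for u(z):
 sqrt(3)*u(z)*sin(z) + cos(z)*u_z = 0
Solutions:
 u(z) = C1*cos(z)^(sqrt(3))


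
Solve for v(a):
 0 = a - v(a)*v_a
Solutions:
 v(a) = -sqrt(C1 + a^2)
 v(a) = sqrt(C1 + a^2)


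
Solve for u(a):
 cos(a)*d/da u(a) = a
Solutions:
 u(a) = C1 + Integral(a/cos(a), a)


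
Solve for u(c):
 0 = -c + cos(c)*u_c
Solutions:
 u(c) = C1 + Integral(c/cos(c), c)


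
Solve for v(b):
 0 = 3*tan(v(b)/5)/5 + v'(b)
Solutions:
 v(b) = -5*asin(C1*exp(-3*b/25)) + 5*pi
 v(b) = 5*asin(C1*exp(-3*b/25))


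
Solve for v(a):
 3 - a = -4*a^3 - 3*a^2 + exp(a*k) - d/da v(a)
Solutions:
 v(a) = C1 - a^4 - a^3 + a^2/2 - 3*a + exp(a*k)/k


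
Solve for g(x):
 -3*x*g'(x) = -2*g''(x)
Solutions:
 g(x) = C1 + C2*erfi(sqrt(3)*x/2)


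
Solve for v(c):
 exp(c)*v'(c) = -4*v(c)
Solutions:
 v(c) = C1*exp(4*exp(-c))


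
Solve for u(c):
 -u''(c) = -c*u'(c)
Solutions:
 u(c) = C1 + C2*erfi(sqrt(2)*c/2)


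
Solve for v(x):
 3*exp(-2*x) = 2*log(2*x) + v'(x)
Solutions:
 v(x) = C1 - 2*x*log(x) + 2*x*(1 - log(2)) - 3*exp(-2*x)/2


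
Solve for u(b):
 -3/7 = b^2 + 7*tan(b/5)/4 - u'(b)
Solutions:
 u(b) = C1 + b^3/3 + 3*b/7 - 35*log(cos(b/5))/4


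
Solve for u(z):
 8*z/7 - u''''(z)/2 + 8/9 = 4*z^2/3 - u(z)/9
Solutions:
 u(z) = C1*exp(-2^(1/4)*sqrt(3)*z/3) + C2*exp(2^(1/4)*sqrt(3)*z/3) + C3*sin(2^(1/4)*sqrt(3)*z/3) + C4*cos(2^(1/4)*sqrt(3)*z/3) + 12*z^2 - 72*z/7 - 8


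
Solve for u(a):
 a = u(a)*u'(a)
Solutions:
 u(a) = -sqrt(C1 + a^2)
 u(a) = sqrt(C1 + a^2)


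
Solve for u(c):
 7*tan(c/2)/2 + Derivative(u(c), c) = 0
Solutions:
 u(c) = C1 + 7*log(cos(c/2))


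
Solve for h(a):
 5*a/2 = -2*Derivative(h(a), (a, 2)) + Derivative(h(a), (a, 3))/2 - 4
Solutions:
 h(a) = C1 + C2*a + C3*exp(4*a) - 5*a^3/24 - 37*a^2/32


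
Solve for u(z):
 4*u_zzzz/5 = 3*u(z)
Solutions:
 u(z) = C1*exp(-15^(1/4)*sqrt(2)*z/2) + C2*exp(15^(1/4)*sqrt(2)*z/2) + C3*sin(15^(1/4)*sqrt(2)*z/2) + C4*cos(15^(1/4)*sqrt(2)*z/2)


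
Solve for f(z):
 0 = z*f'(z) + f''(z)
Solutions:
 f(z) = C1 + C2*erf(sqrt(2)*z/2)


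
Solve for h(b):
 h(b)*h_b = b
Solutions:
 h(b) = -sqrt(C1 + b^2)
 h(b) = sqrt(C1 + b^2)


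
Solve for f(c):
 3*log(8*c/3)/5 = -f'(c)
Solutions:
 f(c) = C1 - 3*c*log(c)/5 - 9*c*log(2)/5 + 3*c/5 + 3*c*log(3)/5


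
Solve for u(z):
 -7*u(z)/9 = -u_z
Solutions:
 u(z) = C1*exp(7*z/9)


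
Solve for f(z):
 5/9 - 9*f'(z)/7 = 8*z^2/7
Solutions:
 f(z) = C1 - 8*z^3/27 + 35*z/81


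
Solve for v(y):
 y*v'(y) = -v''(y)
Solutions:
 v(y) = C1 + C2*erf(sqrt(2)*y/2)
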